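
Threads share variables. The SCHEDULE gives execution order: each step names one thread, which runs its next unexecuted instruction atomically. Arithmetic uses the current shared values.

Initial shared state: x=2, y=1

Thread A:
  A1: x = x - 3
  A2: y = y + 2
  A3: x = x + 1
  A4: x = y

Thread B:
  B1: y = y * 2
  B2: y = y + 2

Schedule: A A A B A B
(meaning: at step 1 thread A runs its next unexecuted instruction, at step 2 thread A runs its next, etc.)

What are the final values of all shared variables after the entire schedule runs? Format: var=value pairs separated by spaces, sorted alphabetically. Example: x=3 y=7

Answer: x=6 y=8

Derivation:
Step 1: thread A executes A1 (x = x - 3). Shared: x=-1 y=1. PCs: A@1 B@0
Step 2: thread A executes A2 (y = y + 2). Shared: x=-1 y=3. PCs: A@2 B@0
Step 3: thread A executes A3 (x = x + 1). Shared: x=0 y=3. PCs: A@3 B@0
Step 4: thread B executes B1 (y = y * 2). Shared: x=0 y=6. PCs: A@3 B@1
Step 5: thread A executes A4 (x = y). Shared: x=6 y=6. PCs: A@4 B@1
Step 6: thread B executes B2 (y = y + 2). Shared: x=6 y=8. PCs: A@4 B@2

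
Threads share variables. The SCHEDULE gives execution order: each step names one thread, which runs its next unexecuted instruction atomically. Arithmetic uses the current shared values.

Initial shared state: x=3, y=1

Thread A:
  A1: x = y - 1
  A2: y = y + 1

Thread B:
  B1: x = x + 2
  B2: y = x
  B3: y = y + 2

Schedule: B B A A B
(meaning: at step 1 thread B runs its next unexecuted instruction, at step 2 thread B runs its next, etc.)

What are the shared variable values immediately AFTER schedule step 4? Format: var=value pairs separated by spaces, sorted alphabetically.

Step 1: thread B executes B1 (x = x + 2). Shared: x=5 y=1. PCs: A@0 B@1
Step 2: thread B executes B2 (y = x). Shared: x=5 y=5. PCs: A@0 B@2
Step 3: thread A executes A1 (x = y - 1). Shared: x=4 y=5. PCs: A@1 B@2
Step 4: thread A executes A2 (y = y + 1). Shared: x=4 y=6. PCs: A@2 B@2

Answer: x=4 y=6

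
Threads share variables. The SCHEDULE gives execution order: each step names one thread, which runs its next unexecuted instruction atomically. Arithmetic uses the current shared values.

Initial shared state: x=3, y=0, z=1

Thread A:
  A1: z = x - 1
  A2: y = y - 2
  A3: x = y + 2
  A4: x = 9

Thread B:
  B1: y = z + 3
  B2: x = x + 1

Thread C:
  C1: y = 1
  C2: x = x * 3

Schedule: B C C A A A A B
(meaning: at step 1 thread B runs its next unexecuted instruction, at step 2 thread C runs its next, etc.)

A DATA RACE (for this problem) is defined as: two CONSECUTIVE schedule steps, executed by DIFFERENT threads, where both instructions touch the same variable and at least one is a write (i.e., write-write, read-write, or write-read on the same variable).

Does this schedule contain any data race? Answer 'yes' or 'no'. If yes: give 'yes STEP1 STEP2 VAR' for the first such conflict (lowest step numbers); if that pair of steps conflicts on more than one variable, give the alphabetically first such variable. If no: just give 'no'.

Steps 1,2: B(y = z + 3) vs C(y = 1). RACE on y (W-W).
Steps 2,3: same thread (C). No race.
Steps 3,4: C(x = x * 3) vs A(z = x - 1). RACE on x (W-R).
Steps 4,5: same thread (A). No race.
Steps 5,6: same thread (A). No race.
Steps 6,7: same thread (A). No race.
Steps 7,8: A(x = 9) vs B(x = x + 1). RACE on x (W-W).
First conflict at steps 1,2.

Answer: yes 1 2 y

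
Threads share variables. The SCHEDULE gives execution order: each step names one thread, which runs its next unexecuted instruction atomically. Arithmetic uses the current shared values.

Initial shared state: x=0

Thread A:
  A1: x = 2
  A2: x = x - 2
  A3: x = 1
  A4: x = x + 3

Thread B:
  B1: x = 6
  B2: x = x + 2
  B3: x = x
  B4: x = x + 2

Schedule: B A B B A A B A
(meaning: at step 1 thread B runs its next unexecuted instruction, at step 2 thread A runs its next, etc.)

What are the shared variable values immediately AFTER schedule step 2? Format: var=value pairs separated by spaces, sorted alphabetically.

Answer: x=2

Derivation:
Step 1: thread B executes B1 (x = 6). Shared: x=6. PCs: A@0 B@1
Step 2: thread A executes A1 (x = 2). Shared: x=2. PCs: A@1 B@1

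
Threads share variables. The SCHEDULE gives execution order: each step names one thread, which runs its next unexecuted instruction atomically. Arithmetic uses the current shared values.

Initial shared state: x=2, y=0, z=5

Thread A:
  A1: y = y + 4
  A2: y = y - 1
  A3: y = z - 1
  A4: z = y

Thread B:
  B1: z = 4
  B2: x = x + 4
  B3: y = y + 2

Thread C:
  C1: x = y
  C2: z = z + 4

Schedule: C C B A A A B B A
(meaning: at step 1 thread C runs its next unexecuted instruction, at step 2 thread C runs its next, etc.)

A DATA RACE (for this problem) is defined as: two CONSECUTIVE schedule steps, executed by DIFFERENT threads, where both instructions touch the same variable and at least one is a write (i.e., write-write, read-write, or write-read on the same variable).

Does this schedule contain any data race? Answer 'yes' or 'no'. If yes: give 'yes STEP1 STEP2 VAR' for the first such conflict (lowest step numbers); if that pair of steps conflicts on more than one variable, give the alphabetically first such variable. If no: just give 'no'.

Steps 1,2: same thread (C). No race.
Steps 2,3: C(z = z + 4) vs B(z = 4). RACE on z (W-W).
Steps 3,4: B(r=-,w=z) vs A(r=y,w=y). No conflict.
Steps 4,5: same thread (A). No race.
Steps 5,6: same thread (A). No race.
Steps 6,7: A(r=z,w=y) vs B(r=x,w=x). No conflict.
Steps 7,8: same thread (B). No race.
Steps 8,9: B(y = y + 2) vs A(z = y). RACE on y (W-R).
First conflict at steps 2,3.

Answer: yes 2 3 z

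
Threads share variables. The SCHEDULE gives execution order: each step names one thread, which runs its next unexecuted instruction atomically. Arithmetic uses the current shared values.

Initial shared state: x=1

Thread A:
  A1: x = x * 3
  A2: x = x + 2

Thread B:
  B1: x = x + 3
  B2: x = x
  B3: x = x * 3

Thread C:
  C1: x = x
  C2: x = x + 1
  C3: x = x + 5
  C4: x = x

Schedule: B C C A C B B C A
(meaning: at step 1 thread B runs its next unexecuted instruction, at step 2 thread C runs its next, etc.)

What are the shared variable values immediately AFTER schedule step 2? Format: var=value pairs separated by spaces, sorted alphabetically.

Answer: x=4

Derivation:
Step 1: thread B executes B1 (x = x + 3). Shared: x=4. PCs: A@0 B@1 C@0
Step 2: thread C executes C1 (x = x). Shared: x=4. PCs: A@0 B@1 C@1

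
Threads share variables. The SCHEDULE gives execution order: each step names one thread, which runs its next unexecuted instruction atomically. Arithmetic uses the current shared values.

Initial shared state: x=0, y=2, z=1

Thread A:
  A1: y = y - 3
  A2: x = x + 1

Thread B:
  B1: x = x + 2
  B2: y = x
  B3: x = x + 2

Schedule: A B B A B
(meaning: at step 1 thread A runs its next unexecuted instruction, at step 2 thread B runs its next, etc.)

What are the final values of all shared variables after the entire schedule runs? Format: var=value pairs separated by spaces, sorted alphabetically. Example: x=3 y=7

Answer: x=5 y=2 z=1

Derivation:
Step 1: thread A executes A1 (y = y - 3). Shared: x=0 y=-1 z=1. PCs: A@1 B@0
Step 2: thread B executes B1 (x = x + 2). Shared: x=2 y=-1 z=1. PCs: A@1 B@1
Step 3: thread B executes B2 (y = x). Shared: x=2 y=2 z=1. PCs: A@1 B@2
Step 4: thread A executes A2 (x = x + 1). Shared: x=3 y=2 z=1. PCs: A@2 B@2
Step 5: thread B executes B3 (x = x + 2). Shared: x=5 y=2 z=1. PCs: A@2 B@3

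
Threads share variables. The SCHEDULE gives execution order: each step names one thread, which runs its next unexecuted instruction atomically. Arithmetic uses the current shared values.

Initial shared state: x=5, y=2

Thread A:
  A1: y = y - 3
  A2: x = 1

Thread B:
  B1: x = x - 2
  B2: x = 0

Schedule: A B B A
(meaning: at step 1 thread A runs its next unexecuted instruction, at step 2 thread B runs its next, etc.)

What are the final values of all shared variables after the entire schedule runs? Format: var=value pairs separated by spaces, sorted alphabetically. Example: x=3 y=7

Step 1: thread A executes A1 (y = y - 3). Shared: x=5 y=-1. PCs: A@1 B@0
Step 2: thread B executes B1 (x = x - 2). Shared: x=3 y=-1. PCs: A@1 B@1
Step 3: thread B executes B2 (x = 0). Shared: x=0 y=-1. PCs: A@1 B@2
Step 4: thread A executes A2 (x = 1). Shared: x=1 y=-1. PCs: A@2 B@2

Answer: x=1 y=-1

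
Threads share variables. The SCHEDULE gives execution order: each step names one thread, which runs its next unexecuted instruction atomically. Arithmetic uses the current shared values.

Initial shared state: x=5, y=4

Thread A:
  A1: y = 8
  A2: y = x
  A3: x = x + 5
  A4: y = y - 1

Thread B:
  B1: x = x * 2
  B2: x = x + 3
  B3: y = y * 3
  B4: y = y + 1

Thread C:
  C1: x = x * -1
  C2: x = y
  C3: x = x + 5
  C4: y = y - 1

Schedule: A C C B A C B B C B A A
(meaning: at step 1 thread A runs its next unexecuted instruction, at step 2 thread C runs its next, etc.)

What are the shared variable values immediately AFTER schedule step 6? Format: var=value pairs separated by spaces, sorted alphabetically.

Answer: x=21 y=16

Derivation:
Step 1: thread A executes A1 (y = 8). Shared: x=5 y=8. PCs: A@1 B@0 C@0
Step 2: thread C executes C1 (x = x * -1). Shared: x=-5 y=8. PCs: A@1 B@0 C@1
Step 3: thread C executes C2 (x = y). Shared: x=8 y=8. PCs: A@1 B@0 C@2
Step 4: thread B executes B1 (x = x * 2). Shared: x=16 y=8. PCs: A@1 B@1 C@2
Step 5: thread A executes A2 (y = x). Shared: x=16 y=16. PCs: A@2 B@1 C@2
Step 6: thread C executes C3 (x = x + 5). Shared: x=21 y=16. PCs: A@2 B@1 C@3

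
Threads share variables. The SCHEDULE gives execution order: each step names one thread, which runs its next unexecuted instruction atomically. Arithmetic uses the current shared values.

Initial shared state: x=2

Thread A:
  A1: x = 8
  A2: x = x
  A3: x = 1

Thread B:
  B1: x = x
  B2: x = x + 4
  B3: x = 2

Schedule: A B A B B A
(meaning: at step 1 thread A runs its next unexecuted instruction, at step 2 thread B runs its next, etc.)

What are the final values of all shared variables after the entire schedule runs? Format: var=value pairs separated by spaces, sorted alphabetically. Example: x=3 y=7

Step 1: thread A executes A1 (x = 8). Shared: x=8. PCs: A@1 B@0
Step 2: thread B executes B1 (x = x). Shared: x=8. PCs: A@1 B@1
Step 3: thread A executes A2 (x = x). Shared: x=8. PCs: A@2 B@1
Step 4: thread B executes B2 (x = x + 4). Shared: x=12. PCs: A@2 B@2
Step 5: thread B executes B3 (x = 2). Shared: x=2. PCs: A@2 B@3
Step 6: thread A executes A3 (x = 1). Shared: x=1. PCs: A@3 B@3

Answer: x=1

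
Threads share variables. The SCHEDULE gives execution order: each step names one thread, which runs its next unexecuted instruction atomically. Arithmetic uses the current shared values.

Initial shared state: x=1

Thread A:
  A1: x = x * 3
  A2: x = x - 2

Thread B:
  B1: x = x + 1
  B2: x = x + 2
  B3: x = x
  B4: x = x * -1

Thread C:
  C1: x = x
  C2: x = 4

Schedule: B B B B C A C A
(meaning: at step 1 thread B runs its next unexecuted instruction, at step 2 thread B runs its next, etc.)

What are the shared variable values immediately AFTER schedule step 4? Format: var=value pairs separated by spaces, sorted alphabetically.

Answer: x=-4

Derivation:
Step 1: thread B executes B1 (x = x + 1). Shared: x=2. PCs: A@0 B@1 C@0
Step 2: thread B executes B2 (x = x + 2). Shared: x=4. PCs: A@0 B@2 C@0
Step 3: thread B executes B3 (x = x). Shared: x=4. PCs: A@0 B@3 C@0
Step 4: thread B executes B4 (x = x * -1). Shared: x=-4. PCs: A@0 B@4 C@0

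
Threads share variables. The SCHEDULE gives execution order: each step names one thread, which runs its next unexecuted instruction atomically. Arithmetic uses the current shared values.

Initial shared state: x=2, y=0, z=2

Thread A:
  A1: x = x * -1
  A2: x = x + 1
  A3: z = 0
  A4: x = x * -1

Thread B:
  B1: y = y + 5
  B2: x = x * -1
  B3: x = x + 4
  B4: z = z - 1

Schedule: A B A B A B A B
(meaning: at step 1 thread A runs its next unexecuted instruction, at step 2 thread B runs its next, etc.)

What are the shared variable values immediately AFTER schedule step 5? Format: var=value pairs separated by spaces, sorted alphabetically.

Answer: x=1 y=5 z=0

Derivation:
Step 1: thread A executes A1 (x = x * -1). Shared: x=-2 y=0 z=2. PCs: A@1 B@0
Step 2: thread B executes B1 (y = y + 5). Shared: x=-2 y=5 z=2. PCs: A@1 B@1
Step 3: thread A executes A2 (x = x + 1). Shared: x=-1 y=5 z=2. PCs: A@2 B@1
Step 4: thread B executes B2 (x = x * -1). Shared: x=1 y=5 z=2. PCs: A@2 B@2
Step 5: thread A executes A3 (z = 0). Shared: x=1 y=5 z=0. PCs: A@3 B@2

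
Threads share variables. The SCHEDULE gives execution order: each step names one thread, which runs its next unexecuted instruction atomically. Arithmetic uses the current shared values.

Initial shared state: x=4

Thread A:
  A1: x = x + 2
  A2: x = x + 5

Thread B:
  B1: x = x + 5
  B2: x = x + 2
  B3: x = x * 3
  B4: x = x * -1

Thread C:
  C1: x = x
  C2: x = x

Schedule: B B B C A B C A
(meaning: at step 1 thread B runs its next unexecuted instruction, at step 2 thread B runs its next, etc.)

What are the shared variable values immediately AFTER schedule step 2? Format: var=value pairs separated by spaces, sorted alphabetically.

Answer: x=11

Derivation:
Step 1: thread B executes B1 (x = x + 5). Shared: x=9. PCs: A@0 B@1 C@0
Step 2: thread B executes B2 (x = x + 2). Shared: x=11. PCs: A@0 B@2 C@0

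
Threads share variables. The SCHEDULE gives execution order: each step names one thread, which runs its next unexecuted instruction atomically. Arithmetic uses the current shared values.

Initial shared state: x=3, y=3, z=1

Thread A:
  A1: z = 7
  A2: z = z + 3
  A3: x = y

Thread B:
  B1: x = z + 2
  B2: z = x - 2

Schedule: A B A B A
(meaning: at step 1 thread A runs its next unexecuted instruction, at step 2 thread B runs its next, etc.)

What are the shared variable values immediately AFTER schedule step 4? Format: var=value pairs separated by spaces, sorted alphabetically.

Step 1: thread A executes A1 (z = 7). Shared: x=3 y=3 z=7. PCs: A@1 B@0
Step 2: thread B executes B1 (x = z + 2). Shared: x=9 y=3 z=7. PCs: A@1 B@1
Step 3: thread A executes A2 (z = z + 3). Shared: x=9 y=3 z=10. PCs: A@2 B@1
Step 4: thread B executes B2 (z = x - 2). Shared: x=9 y=3 z=7. PCs: A@2 B@2

Answer: x=9 y=3 z=7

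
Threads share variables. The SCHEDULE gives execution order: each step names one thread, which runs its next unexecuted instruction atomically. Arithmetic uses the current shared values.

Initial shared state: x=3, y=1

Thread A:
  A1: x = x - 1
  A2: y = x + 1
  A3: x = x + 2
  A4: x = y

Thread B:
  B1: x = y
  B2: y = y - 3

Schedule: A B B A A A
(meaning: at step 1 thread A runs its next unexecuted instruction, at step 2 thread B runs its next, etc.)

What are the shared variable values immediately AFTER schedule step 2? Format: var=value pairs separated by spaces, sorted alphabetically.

Answer: x=1 y=1

Derivation:
Step 1: thread A executes A1 (x = x - 1). Shared: x=2 y=1. PCs: A@1 B@0
Step 2: thread B executes B1 (x = y). Shared: x=1 y=1. PCs: A@1 B@1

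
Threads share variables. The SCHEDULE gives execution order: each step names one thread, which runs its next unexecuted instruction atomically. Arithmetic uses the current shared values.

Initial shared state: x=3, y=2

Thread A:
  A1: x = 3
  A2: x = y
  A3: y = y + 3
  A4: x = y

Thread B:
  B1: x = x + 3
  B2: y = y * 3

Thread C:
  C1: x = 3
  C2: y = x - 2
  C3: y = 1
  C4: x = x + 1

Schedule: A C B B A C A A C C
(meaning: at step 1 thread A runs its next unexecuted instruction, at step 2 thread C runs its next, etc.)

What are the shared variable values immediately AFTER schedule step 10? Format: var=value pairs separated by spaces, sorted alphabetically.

Step 1: thread A executes A1 (x = 3). Shared: x=3 y=2. PCs: A@1 B@0 C@0
Step 2: thread C executes C1 (x = 3). Shared: x=3 y=2. PCs: A@1 B@0 C@1
Step 3: thread B executes B1 (x = x + 3). Shared: x=6 y=2. PCs: A@1 B@1 C@1
Step 4: thread B executes B2 (y = y * 3). Shared: x=6 y=6. PCs: A@1 B@2 C@1
Step 5: thread A executes A2 (x = y). Shared: x=6 y=6. PCs: A@2 B@2 C@1
Step 6: thread C executes C2 (y = x - 2). Shared: x=6 y=4. PCs: A@2 B@2 C@2
Step 7: thread A executes A3 (y = y + 3). Shared: x=6 y=7. PCs: A@3 B@2 C@2
Step 8: thread A executes A4 (x = y). Shared: x=7 y=7. PCs: A@4 B@2 C@2
Step 9: thread C executes C3 (y = 1). Shared: x=7 y=1. PCs: A@4 B@2 C@3
Step 10: thread C executes C4 (x = x + 1). Shared: x=8 y=1. PCs: A@4 B@2 C@4

Answer: x=8 y=1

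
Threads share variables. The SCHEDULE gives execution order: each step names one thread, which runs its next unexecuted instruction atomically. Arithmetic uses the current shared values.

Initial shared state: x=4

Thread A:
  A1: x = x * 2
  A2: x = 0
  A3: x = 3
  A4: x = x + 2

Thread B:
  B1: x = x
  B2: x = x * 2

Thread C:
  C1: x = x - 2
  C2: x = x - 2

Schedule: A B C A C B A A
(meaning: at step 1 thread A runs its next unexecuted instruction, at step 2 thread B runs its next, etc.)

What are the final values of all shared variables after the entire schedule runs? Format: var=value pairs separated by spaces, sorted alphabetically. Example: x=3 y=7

Step 1: thread A executes A1 (x = x * 2). Shared: x=8. PCs: A@1 B@0 C@0
Step 2: thread B executes B1 (x = x). Shared: x=8. PCs: A@1 B@1 C@0
Step 3: thread C executes C1 (x = x - 2). Shared: x=6. PCs: A@1 B@1 C@1
Step 4: thread A executes A2 (x = 0). Shared: x=0. PCs: A@2 B@1 C@1
Step 5: thread C executes C2 (x = x - 2). Shared: x=-2. PCs: A@2 B@1 C@2
Step 6: thread B executes B2 (x = x * 2). Shared: x=-4. PCs: A@2 B@2 C@2
Step 7: thread A executes A3 (x = 3). Shared: x=3. PCs: A@3 B@2 C@2
Step 8: thread A executes A4 (x = x + 2). Shared: x=5. PCs: A@4 B@2 C@2

Answer: x=5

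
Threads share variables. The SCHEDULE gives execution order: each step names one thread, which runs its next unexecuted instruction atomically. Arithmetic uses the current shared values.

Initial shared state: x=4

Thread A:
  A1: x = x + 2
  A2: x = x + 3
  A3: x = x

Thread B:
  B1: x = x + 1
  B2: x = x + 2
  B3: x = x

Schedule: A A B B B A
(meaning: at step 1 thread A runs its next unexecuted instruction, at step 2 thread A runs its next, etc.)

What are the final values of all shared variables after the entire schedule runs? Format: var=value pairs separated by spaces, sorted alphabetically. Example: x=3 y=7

Step 1: thread A executes A1 (x = x + 2). Shared: x=6. PCs: A@1 B@0
Step 2: thread A executes A2 (x = x + 3). Shared: x=9. PCs: A@2 B@0
Step 3: thread B executes B1 (x = x + 1). Shared: x=10. PCs: A@2 B@1
Step 4: thread B executes B2 (x = x + 2). Shared: x=12. PCs: A@2 B@2
Step 5: thread B executes B3 (x = x). Shared: x=12. PCs: A@2 B@3
Step 6: thread A executes A3 (x = x). Shared: x=12. PCs: A@3 B@3

Answer: x=12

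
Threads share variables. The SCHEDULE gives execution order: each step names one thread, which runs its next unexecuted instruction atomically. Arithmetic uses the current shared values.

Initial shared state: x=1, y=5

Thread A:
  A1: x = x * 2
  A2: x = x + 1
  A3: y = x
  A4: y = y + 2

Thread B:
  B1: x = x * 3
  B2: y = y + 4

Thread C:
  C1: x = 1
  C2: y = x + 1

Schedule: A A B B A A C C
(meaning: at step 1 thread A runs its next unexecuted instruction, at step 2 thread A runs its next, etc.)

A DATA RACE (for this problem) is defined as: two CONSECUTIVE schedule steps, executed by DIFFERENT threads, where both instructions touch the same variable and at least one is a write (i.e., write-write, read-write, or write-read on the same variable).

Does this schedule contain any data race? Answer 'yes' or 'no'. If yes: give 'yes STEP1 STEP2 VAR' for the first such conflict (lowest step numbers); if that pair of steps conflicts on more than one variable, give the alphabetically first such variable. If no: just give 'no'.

Steps 1,2: same thread (A). No race.
Steps 2,3: A(x = x + 1) vs B(x = x * 3). RACE on x (W-W).
Steps 3,4: same thread (B). No race.
Steps 4,5: B(y = y + 4) vs A(y = x). RACE on y (W-W).
Steps 5,6: same thread (A). No race.
Steps 6,7: A(r=y,w=y) vs C(r=-,w=x). No conflict.
Steps 7,8: same thread (C). No race.
First conflict at steps 2,3.

Answer: yes 2 3 x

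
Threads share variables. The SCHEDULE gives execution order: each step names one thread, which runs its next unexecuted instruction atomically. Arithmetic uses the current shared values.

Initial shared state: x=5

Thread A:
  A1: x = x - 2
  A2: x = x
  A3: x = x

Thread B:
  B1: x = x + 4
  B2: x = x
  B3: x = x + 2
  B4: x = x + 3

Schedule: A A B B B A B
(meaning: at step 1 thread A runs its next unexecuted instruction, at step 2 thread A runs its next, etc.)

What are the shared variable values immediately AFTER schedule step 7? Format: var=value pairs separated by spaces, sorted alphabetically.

Step 1: thread A executes A1 (x = x - 2). Shared: x=3. PCs: A@1 B@0
Step 2: thread A executes A2 (x = x). Shared: x=3. PCs: A@2 B@0
Step 3: thread B executes B1 (x = x + 4). Shared: x=7. PCs: A@2 B@1
Step 4: thread B executes B2 (x = x). Shared: x=7. PCs: A@2 B@2
Step 5: thread B executes B3 (x = x + 2). Shared: x=9. PCs: A@2 B@3
Step 6: thread A executes A3 (x = x). Shared: x=9. PCs: A@3 B@3
Step 7: thread B executes B4 (x = x + 3). Shared: x=12. PCs: A@3 B@4

Answer: x=12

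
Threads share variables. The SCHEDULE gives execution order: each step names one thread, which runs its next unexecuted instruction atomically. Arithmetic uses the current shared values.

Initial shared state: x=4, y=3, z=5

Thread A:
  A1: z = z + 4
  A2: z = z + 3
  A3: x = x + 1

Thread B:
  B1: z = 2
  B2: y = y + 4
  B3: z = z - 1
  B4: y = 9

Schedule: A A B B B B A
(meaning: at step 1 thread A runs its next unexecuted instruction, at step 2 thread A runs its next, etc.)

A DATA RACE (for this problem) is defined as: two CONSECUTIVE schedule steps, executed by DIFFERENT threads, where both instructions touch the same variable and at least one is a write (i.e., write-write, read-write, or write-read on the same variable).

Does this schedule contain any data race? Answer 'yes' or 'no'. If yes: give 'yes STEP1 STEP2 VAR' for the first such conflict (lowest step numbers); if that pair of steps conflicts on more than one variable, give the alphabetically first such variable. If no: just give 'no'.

Steps 1,2: same thread (A). No race.
Steps 2,3: A(z = z + 3) vs B(z = 2). RACE on z (W-W).
Steps 3,4: same thread (B). No race.
Steps 4,5: same thread (B). No race.
Steps 5,6: same thread (B). No race.
Steps 6,7: B(r=-,w=y) vs A(r=x,w=x). No conflict.
First conflict at steps 2,3.

Answer: yes 2 3 z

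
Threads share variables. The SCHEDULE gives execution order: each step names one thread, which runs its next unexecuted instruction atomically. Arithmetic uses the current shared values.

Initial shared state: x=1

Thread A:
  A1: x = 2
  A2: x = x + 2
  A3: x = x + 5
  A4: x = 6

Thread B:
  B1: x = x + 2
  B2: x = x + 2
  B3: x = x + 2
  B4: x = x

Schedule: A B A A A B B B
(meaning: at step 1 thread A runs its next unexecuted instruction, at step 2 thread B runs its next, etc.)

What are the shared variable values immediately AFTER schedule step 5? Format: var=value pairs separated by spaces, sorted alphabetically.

Answer: x=6

Derivation:
Step 1: thread A executes A1 (x = 2). Shared: x=2. PCs: A@1 B@0
Step 2: thread B executes B1 (x = x + 2). Shared: x=4. PCs: A@1 B@1
Step 3: thread A executes A2 (x = x + 2). Shared: x=6. PCs: A@2 B@1
Step 4: thread A executes A3 (x = x + 5). Shared: x=11. PCs: A@3 B@1
Step 5: thread A executes A4 (x = 6). Shared: x=6. PCs: A@4 B@1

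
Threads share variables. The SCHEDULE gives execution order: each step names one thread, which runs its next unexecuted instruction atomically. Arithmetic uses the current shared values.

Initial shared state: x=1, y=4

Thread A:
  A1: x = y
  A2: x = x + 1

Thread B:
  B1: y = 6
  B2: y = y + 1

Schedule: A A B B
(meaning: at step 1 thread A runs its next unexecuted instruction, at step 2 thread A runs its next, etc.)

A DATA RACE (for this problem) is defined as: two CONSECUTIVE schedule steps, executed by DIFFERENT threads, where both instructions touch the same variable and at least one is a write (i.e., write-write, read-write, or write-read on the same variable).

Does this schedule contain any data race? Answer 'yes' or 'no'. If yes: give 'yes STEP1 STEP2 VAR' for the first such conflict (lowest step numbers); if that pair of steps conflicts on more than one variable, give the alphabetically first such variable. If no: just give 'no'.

Steps 1,2: same thread (A). No race.
Steps 2,3: A(r=x,w=x) vs B(r=-,w=y). No conflict.
Steps 3,4: same thread (B). No race.

Answer: no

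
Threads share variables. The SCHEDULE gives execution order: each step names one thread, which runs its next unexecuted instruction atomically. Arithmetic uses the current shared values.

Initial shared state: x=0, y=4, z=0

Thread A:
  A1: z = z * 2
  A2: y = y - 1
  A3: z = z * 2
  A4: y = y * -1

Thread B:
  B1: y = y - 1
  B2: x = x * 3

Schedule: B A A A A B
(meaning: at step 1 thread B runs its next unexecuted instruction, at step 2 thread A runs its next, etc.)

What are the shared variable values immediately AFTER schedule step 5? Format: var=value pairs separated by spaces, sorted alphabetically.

Answer: x=0 y=-2 z=0

Derivation:
Step 1: thread B executes B1 (y = y - 1). Shared: x=0 y=3 z=0. PCs: A@0 B@1
Step 2: thread A executes A1 (z = z * 2). Shared: x=0 y=3 z=0. PCs: A@1 B@1
Step 3: thread A executes A2 (y = y - 1). Shared: x=0 y=2 z=0. PCs: A@2 B@1
Step 4: thread A executes A3 (z = z * 2). Shared: x=0 y=2 z=0. PCs: A@3 B@1
Step 5: thread A executes A4 (y = y * -1). Shared: x=0 y=-2 z=0. PCs: A@4 B@1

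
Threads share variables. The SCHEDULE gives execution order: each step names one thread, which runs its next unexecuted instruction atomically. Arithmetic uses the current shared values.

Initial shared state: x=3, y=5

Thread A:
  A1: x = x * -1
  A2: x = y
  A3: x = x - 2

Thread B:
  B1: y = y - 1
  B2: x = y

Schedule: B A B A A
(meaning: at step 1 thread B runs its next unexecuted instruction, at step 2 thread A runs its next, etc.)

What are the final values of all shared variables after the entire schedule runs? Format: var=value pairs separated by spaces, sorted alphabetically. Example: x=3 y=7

Step 1: thread B executes B1 (y = y - 1). Shared: x=3 y=4. PCs: A@0 B@1
Step 2: thread A executes A1 (x = x * -1). Shared: x=-3 y=4. PCs: A@1 B@1
Step 3: thread B executes B2 (x = y). Shared: x=4 y=4. PCs: A@1 B@2
Step 4: thread A executes A2 (x = y). Shared: x=4 y=4. PCs: A@2 B@2
Step 5: thread A executes A3 (x = x - 2). Shared: x=2 y=4. PCs: A@3 B@2

Answer: x=2 y=4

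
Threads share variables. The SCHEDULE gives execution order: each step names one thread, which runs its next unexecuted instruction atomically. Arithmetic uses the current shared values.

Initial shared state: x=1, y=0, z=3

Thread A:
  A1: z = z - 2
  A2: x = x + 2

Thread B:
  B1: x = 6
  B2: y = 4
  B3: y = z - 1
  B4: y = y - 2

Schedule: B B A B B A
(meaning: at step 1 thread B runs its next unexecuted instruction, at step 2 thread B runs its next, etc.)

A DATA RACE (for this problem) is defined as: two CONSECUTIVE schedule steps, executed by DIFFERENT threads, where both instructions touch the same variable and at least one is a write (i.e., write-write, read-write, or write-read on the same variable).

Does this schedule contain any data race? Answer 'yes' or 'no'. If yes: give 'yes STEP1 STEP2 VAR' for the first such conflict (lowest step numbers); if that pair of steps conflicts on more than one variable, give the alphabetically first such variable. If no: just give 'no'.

Steps 1,2: same thread (B). No race.
Steps 2,3: B(r=-,w=y) vs A(r=z,w=z). No conflict.
Steps 3,4: A(z = z - 2) vs B(y = z - 1). RACE on z (W-R).
Steps 4,5: same thread (B). No race.
Steps 5,6: B(r=y,w=y) vs A(r=x,w=x). No conflict.
First conflict at steps 3,4.

Answer: yes 3 4 z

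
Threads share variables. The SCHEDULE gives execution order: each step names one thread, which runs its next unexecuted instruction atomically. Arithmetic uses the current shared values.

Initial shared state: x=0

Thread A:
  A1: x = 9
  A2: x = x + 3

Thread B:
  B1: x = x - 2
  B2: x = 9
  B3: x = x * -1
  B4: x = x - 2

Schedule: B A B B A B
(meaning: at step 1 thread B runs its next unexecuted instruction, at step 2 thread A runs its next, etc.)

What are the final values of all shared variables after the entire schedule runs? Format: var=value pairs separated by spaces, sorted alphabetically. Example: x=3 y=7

Step 1: thread B executes B1 (x = x - 2). Shared: x=-2. PCs: A@0 B@1
Step 2: thread A executes A1 (x = 9). Shared: x=9. PCs: A@1 B@1
Step 3: thread B executes B2 (x = 9). Shared: x=9. PCs: A@1 B@2
Step 4: thread B executes B3 (x = x * -1). Shared: x=-9. PCs: A@1 B@3
Step 5: thread A executes A2 (x = x + 3). Shared: x=-6. PCs: A@2 B@3
Step 6: thread B executes B4 (x = x - 2). Shared: x=-8. PCs: A@2 B@4

Answer: x=-8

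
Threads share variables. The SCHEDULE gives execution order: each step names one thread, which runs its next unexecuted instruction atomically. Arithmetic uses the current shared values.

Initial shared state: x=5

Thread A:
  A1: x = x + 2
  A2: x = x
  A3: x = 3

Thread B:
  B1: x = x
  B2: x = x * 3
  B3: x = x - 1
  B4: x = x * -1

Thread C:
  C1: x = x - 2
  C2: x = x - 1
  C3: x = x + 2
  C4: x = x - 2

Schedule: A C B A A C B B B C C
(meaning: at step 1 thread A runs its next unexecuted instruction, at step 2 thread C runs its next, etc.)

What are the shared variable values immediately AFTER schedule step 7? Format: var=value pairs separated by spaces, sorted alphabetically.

Answer: x=6

Derivation:
Step 1: thread A executes A1 (x = x + 2). Shared: x=7. PCs: A@1 B@0 C@0
Step 2: thread C executes C1 (x = x - 2). Shared: x=5. PCs: A@1 B@0 C@1
Step 3: thread B executes B1 (x = x). Shared: x=5. PCs: A@1 B@1 C@1
Step 4: thread A executes A2 (x = x). Shared: x=5. PCs: A@2 B@1 C@1
Step 5: thread A executes A3 (x = 3). Shared: x=3. PCs: A@3 B@1 C@1
Step 6: thread C executes C2 (x = x - 1). Shared: x=2. PCs: A@3 B@1 C@2
Step 7: thread B executes B2 (x = x * 3). Shared: x=6. PCs: A@3 B@2 C@2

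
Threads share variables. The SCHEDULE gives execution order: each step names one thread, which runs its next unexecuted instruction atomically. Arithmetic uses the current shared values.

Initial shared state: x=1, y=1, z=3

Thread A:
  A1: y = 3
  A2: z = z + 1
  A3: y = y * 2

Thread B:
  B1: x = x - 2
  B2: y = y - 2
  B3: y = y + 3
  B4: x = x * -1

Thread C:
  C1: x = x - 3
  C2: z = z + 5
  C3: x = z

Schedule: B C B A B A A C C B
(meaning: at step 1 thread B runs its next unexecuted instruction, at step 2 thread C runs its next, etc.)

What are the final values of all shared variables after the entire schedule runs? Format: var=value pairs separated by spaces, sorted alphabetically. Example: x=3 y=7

Step 1: thread B executes B1 (x = x - 2). Shared: x=-1 y=1 z=3. PCs: A@0 B@1 C@0
Step 2: thread C executes C1 (x = x - 3). Shared: x=-4 y=1 z=3. PCs: A@0 B@1 C@1
Step 3: thread B executes B2 (y = y - 2). Shared: x=-4 y=-1 z=3. PCs: A@0 B@2 C@1
Step 4: thread A executes A1 (y = 3). Shared: x=-4 y=3 z=3. PCs: A@1 B@2 C@1
Step 5: thread B executes B3 (y = y + 3). Shared: x=-4 y=6 z=3. PCs: A@1 B@3 C@1
Step 6: thread A executes A2 (z = z + 1). Shared: x=-4 y=6 z=4. PCs: A@2 B@3 C@1
Step 7: thread A executes A3 (y = y * 2). Shared: x=-4 y=12 z=4. PCs: A@3 B@3 C@1
Step 8: thread C executes C2 (z = z + 5). Shared: x=-4 y=12 z=9. PCs: A@3 B@3 C@2
Step 9: thread C executes C3 (x = z). Shared: x=9 y=12 z=9. PCs: A@3 B@3 C@3
Step 10: thread B executes B4 (x = x * -1). Shared: x=-9 y=12 z=9. PCs: A@3 B@4 C@3

Answer: x=-9 y=12 z=9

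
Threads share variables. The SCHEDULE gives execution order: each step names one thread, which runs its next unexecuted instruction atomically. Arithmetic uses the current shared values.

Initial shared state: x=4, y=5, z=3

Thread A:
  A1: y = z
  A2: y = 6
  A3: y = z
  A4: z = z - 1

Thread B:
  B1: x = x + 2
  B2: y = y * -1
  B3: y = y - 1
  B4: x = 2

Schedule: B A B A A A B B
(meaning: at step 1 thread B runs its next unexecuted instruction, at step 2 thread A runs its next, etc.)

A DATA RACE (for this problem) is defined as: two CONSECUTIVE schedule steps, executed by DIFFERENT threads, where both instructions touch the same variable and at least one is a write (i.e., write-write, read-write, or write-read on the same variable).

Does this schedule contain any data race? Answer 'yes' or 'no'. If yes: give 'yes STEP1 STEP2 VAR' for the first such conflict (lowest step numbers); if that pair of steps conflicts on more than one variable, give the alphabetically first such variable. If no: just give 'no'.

Steps 1,2: B(r=x,w=x) vs A(r=z,w=y). No conflict.
Steps 2,3: A(y = z) vs B(y = y * -1). RACE on y (W-W).
Steps 3,4: B(y = y * -1) vs A(y = 6). RACE on y (W-W).
Steps 4,5: same thread (A). No race.
Steps 5,6: same thread (A). No race.
Steps 6,7: A(r=z,w=z) vs B(r=y,w=y). No conflict.
Steps 7,8: same thread (B). No race.
First conflict at steps 2,3.

Answer: yes 2 3 y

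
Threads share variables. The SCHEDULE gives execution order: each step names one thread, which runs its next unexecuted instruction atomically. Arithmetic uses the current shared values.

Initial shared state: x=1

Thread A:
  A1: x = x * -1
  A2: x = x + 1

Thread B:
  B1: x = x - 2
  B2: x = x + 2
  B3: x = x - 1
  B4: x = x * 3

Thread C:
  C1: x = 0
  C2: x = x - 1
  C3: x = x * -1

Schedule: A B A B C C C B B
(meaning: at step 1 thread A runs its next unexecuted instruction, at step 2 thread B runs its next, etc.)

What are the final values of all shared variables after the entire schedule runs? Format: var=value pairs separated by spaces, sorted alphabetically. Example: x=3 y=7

Step 1: thread A executes A1 (x = x * -1). Shared: x=-1. PCs: A@1 B@0 C@0
Step 2: thread B executes B1 (x = x - 2). Shared: x=-3. PCs: A@1 B@1 C@0
Step 3: thread A executes A2 (x = x + 1). Shared: x=-2. PCs: A@2 B@1 C@0
Step 4: thread B executes B2 (x = x + 2). Shared: x=0. PCs: A@2 B@2 C@0
Step 5: thread C executes C1 (x = 0). Shared: x=0. PCs: A@2 B@2 C@1
Step 6: thread C executes C2 (x = x - 1). Shared: x=-1. PCs: A@2 B@2 C@2
Step 7: thread C executes C3 (x = x * -1). Shared: x=1. PCs: A@2 B@2 C@3
Step 8: thread B executes B3 (x = x - 1). Shared: x=0. PCs: A@2 B@3 C@3
Step 9: thread B executes B4 (x = x * 3). Shared: x=0. PCs: A@2 B@4 C@3

Answer: x=0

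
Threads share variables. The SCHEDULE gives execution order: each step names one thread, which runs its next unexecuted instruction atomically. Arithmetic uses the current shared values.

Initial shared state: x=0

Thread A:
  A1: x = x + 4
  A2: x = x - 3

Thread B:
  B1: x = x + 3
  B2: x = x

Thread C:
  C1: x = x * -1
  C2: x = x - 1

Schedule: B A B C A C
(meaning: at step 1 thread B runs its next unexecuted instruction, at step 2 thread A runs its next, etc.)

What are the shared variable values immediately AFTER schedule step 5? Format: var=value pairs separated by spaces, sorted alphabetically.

Answer: x=-10

Derivation:
Step 1: thread B executes B1 (x = x + 3). Shared: x=3. PCs: A@0 B@1 C@0
Step 2: thread A executes A1 (x = x + 4). Shared: x=7. PCs: A@1 B@1 C@0
Step 3: thread B executes B2 (x = x). Shared: x=7. PCs: A@1 B@2 C@0
Step 4: thread C executes C1 (x = x * -1). Shared: x=-7. PCs: A@1 B@2 C@1
Step 5: thread A executes A2 (x = x - 3). Shared: x=-10. PCs: A@2 B@2 C@1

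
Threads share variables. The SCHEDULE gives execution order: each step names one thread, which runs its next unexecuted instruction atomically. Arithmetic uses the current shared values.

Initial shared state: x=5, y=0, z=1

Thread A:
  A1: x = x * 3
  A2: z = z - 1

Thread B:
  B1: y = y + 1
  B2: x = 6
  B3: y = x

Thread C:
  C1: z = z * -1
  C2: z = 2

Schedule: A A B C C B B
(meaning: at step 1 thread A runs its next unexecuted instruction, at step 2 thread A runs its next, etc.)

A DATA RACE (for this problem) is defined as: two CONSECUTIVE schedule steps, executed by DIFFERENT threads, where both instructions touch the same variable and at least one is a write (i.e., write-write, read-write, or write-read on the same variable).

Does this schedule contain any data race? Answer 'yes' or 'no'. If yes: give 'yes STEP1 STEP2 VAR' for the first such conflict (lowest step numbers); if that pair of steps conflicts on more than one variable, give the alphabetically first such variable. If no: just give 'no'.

Steps 1,2: same thread (A). No race.
Steps 2,3: A(r=z,w=z) vs B(r=y,w=y). No conflict.
Steps 3,4: B(r=y,w=y) vs C(r=z,w=z). No conflict.
Steps 4,5: same thread (C). No race.
Steps 5,6: C(r=-,w=z) vs B(r=-,w=x). No conflict.
Steps 6,7: same thread (B). No race.

Answer: no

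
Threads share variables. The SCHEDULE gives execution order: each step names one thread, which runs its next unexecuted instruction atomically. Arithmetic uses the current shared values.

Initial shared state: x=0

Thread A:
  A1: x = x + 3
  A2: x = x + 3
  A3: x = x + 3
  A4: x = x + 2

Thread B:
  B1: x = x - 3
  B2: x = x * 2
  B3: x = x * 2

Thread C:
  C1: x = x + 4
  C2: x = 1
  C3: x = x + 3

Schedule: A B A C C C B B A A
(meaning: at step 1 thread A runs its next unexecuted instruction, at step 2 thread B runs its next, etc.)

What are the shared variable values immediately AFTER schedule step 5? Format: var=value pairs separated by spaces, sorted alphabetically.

Answer: x=1

Derivation:
Step 1: thread A executes A1 (x = x + 3). Shared: x=3. PCs: A@1 B@0 C@0
Step 2: thread B executes B1 (x = x - 3). Shared: x=0. PCs: A@1 B@1 C@0
Step 3: thread A executes A2 (x = x + 3). Shared: x=3. PCs: A@2 B@1 C@0
Step 4: thread C executes C1 (x = x + 4). Shared: x=7. PCs: A@2 B@1 C@1
Step 5: thread C executes C2 (x = 1). Shared: x=1. PCs: A@2 B@1 C@2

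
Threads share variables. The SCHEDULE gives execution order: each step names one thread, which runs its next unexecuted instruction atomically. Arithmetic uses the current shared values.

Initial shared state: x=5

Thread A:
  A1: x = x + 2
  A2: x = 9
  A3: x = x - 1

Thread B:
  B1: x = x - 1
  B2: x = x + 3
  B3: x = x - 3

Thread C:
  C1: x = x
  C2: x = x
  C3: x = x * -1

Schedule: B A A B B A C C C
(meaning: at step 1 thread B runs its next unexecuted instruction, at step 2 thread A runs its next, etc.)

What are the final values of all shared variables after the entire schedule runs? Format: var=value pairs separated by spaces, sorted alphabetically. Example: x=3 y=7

Answer: x=-8

Derivation:
Step 1: thread B executes B1 (x = x - 1). Shared: x=4. PCs: A@0 B@1 C@0
Step 2: thread A executes A1 (x = x + 2). Shared: x=6. PCs: A@1 B@1 C@0
Step 3: thread A executes A2 (x = 9). Shared: x=9. PCs: A@2 B@1 C@0
Step 4: thread B executes B2 (x = x + 3). Shared: x=12. PCs: A@2 B@2 C@0
Step 5: thread B executes B3 (x = x - 3). Shared: x=9. PCs: A@2 B@3 C@0
Step 6: thread A executes A3 (x = x - 1). Shared: x=8. PCs: A@3 B@3 C@0
Step 7: thread C executes C1 (x = x). Shared: x=8. PCs: A@3 B@3 C@1
Step 8: thread C executes C2 (x = x). Shared: x=8. PCs: A@3 B@3 C@2
Step 9: thread C executes C3 (x = x * -1). Shared: x=-8. PCs: A@3 B@3 C@3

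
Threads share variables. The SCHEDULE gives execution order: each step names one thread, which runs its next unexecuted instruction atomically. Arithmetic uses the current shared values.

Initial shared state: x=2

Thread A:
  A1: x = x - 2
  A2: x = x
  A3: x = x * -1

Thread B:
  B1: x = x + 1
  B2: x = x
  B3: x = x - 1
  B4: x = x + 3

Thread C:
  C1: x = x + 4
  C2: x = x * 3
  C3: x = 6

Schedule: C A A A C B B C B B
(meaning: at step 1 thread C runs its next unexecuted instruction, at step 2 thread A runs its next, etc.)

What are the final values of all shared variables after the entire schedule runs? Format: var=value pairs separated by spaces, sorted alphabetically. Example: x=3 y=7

Step 1: thread C executes C1 (x = x + 4). Shared: x=6. PCs: A@0 B@0 C@1
Step 2: thread A executes A1 (x = x - 2). Shared: x=4. PCs: A@1 B@0 C@1
Step 3: thread A executes A2 (x = x). Shared: x=4. PCs: A@2 B@0 C@1
Step 4: thread A executes A3 (x = x * -1). Shared: x=-4. PCs: A@3 B@0 C@1
Step 5: thread C executes C2 (x = x * 3). Shared: x=-12. PCs: A@3 B@0 C@2
Step 6: thread B executes B1 (x = x + 1). Shared: x=-11. PCs: A@3 B@1 C@2
Step 7: thread B executes B2 (x = x). Shared: x=-11. PCs: A@3 B@2 C@2
Step 8: thread C executes C3 (x = 6). Shared: x=6. PCs: A@3 B@2 C@3
Step 9: thread B executes B3 (x = x - 1). Shared: x=5. PCs: A@3 B@3 C@3
Step 10: thread B executes B4 (x = x + 3). Shared: x=8. PCs: A@3 B@4 C@3

Answer: x=8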